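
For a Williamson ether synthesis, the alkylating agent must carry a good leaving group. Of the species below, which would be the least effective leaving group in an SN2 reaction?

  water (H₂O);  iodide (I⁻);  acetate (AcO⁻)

acetate (AcO⁻)

iodide (I⁻): pKₐ(HI) ≈ -10
water (H₂O): pKₐ(H₃O⁺) ≈ -1.7
acetate (AcO⁻): pKₐ(CH₃COOH) ≈ 4.8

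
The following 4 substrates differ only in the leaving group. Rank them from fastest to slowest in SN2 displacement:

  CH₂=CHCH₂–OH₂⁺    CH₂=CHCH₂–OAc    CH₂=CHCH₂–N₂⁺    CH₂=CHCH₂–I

With the same alkyl group throughout, only the leaving group differentiates the rates.
A good leaving group is a weak base: the lower the pKₐ of its conjugate acid, the more readily it departs.
CH₂=CHCH₂–N₂⁺ loses N₂: no meaningful conjugate acid; N₂ departs as an exceptionally stable neutral molecule
CH₂=CHCH₂–I loses I⁻: pKₐ(HI) ≈ -10
CH₂=CHCH₂–OH₂⁺ loses H₂O: pKₐ(H₃O⁺) ≈ -1.7
CH₂=CHCH₂–OAc loses AcO⁻: pKₐ(CH₃COOH) ≈ 4.8

CH₂=CHCH₂–N₂⁺ > CH₂=CHCH₂–I > CH₂=CHCH₂–OH₂⁺ > CH₂=CHCH₂–OAc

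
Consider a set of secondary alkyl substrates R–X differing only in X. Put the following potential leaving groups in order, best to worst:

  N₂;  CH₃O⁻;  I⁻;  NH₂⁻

N₂: no meaningful conjugate acid; N₂ departs as an exceptionally stable neutral molecule
I⁻: pKₐ(HI) ≈ -10 — large, highly polarisable; very weak base
CH₃O⁻: pKₐ(CH₃OH) ≈ 15.5
NH₂⁻: pKₐ(NH₃) ≈ 38

N₂ > I⁻ > CH₃O⁻ > NH₂⁻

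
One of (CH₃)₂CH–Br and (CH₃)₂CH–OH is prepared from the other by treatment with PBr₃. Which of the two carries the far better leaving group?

(CH₃)₂CH–Br

From (CH₃)₂CH–OH the departing group would be OH⁻ (pKₐ(H₂O) ≈ 15.7). Strong base; essentially never leaves without prior activation.
From (CH₃)₂CH–Br the leaving group is Br⁻ (pKₐ(HBr) ≈ -9). Weak base; good leaving group.
Treatment with PBr₃ works by replacing the hydroxyl with bromide, making (CH₃)₂CH–Br enormously more reactive.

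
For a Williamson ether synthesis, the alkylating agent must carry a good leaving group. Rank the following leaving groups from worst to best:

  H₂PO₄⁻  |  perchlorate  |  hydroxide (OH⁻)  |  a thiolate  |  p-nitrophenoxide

Rank by basicity of the departing species: weakest base leaves most easily.
perchlorate: pKₐ(HClO₄) ≈ -10
H₂PO₄⁻: pKₐ(H₃PO₄) ≈ 2.1
p-nitrophenoxide: pKₐ(p-nitrophenol) ≈ 7.2 — nitro group delocalises the charge; the classic chromogenic LG
a thiolate: pKₐ(RSH (a thiol)) ≈ 10.5 — moderately basic; rarely leaves without activation
hydroxide (OH⁻): pKₐ(H₂O) ≈ 15.7 — strong base; essentially never leaves without prior activation
Listed from poorest to best leaving group as asked.

hydroxide (OH⁻) < a thiolate < p-nitrophenoxide < H₂PO₄⁻ < perchlorate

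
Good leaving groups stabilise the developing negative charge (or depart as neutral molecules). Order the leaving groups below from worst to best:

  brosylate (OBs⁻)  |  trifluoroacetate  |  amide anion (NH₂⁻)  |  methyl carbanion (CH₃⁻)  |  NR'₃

methyl carbanion (CH₃⁻) < amide anion (NH₂⁻) < NR'₃ < trifluoroacetate < brosylate (OBs⁻)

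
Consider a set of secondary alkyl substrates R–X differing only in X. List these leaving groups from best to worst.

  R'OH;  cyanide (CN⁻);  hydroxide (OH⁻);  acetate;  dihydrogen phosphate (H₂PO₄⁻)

The more stable X⁻ (or X) is on its own — i.e. the weaker a base it is — the better a leaving group it makes.
R'OH: pKₐ(R'OH₂⁺) ≈ -2.4
dihydrogen phosphate (H₂PO₄⁻): pKₐ(H₃PO₄) ≈ 2.1 — moderate base; biological leaving group after further activation
acetate: pKₐ(CH₃COOH) ≈ 4.8 — resonance-stabilised but still a weak base
cyanide (CN⁻): pKₐ(HCN) ≈ 9.2 — sp carbon stabilises the charge somewhat, but still a poor LG
hydroxide (OH⁻): pKₐ(H₂O) ≈ 15.7 — strong base; essentially never leaves without prior activation

R'OH > dihydrogen phosphate (H₂PO₄⁻) > acetate > cyanide (CN⁻) > hydroxide (OH⁻)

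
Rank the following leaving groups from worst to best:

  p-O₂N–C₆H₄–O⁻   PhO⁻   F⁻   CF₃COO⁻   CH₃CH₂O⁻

Leaving-group ability tracks the stability of the departed species; conjugate-acid pKₐ is the usual yardstick (lower pKₐ → better LG).
CF₃COO⁻: pKₐ(CF₃COOH) ≈ 0.2
F⁻: pKₐ(HF) ≈ 3.2
p-O₂N–C₆H₄–O⁻: pKₐ(p-nitrophenol) ≈ 7.2
PhO⁻: pKₐ(C₆H₅OH (phenol)) ≈ 10
CH₃CH₂O⁻: pKₐ(CH₃CH₂OH) ≈ 16
Reversing gives the worst-to-best order requested.

CH₃CH₂O⁻ < PhO⁻ < p-O₂N–C₆H₄–O⁻ < F⁻ < CF₃COO⁻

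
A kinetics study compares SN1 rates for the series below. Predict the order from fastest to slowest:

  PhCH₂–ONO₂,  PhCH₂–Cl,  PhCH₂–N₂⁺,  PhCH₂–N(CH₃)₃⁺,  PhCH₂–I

With the same alkyl group throughout, only the leaving group differentiates the rates.
The more stable X⁻ (or X) is on its own — i.e. the weaker a base it is — the better a leaving group it makes.
PhCH₂–N₂⁺ loses N₂: no meaningful conjugate acid; N₂ departs as an exceptionally stable neutral molecule
PhCH₂–I loses I⁻: pKₐ(HI) ≈ -10
PhCH₂–Cl loses Cl⁻: pKₐ(HCl) ≈ -7
PhCH₂–ONO₂ loses NO₃⁻: pKₐ(HNO₃) ≈ -1.3
PhCH₂–N(CH₃)₃⁺ loses NR'₃: pKₐ(R'₃NH⁺) ≈ 10.7

PhCH₂–N₂⁺ > PhCH₂–I > PhCH₂–Cl > PhCH₂–ONO₂ > PhCH₂–N(CH₃)₃⁺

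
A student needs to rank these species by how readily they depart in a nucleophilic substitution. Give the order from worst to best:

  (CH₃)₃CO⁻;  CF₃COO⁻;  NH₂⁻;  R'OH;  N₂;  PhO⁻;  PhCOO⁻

NH₂⁻ < (CH₃)₃CO⁻ < PhO⁻ < PhCOO⁻ < CF₃COO⁻ < R'OH < N₂

Rank by basicity of the departing species: weakest base leaves most easily.
N₂: no meaningful conjugate acid; N₂ departs as an exceptionally stable neutral molecule
R'OH: pKₐ(R'OH₂⁺) ≈ -2.4
CF₃COO⁻: pKₐ(CF₃COOH) ≈ 0.2
PhCOO⁻: pKₐ(C₆H₅COOH) ≈ 4.2
PhO⁻: pKₐ(C₆H₅OH (phenol)) ≈ 10
(CH₃)₃CO⁻: pKₐ(t-BuOH) ≈ 18
NH₂⁻: pKₐ(NH₃) ≈ 38 — extremely strong base; never a leaving group
Reversing gives the worst-to-best order requested.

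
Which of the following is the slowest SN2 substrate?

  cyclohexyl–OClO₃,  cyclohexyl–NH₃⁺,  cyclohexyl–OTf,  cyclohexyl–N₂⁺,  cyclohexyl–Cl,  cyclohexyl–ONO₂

Same R in every case — rank the leaving groups.
A good leaving group is a weak base: the lower the pKₐ of its conjugate acid, the more readily it departs.
cyclohexyl–N₂⁺ loses N₂: no meaningful conjugate acid; N₂ departs as an exceptionally stable neutral molecule
cyclohexyl–OTf loses OTf⁻: pKₐ(CF₃SO₃H (triflic acid)) ≈ -14
cyclohexyl–OClO₃ loses ClO₄⁻: pKₐ(HClO₄) ≈ -10
cyclohexyl–Cl loses Cl⁻: pKₐ(HCl) ≈ -7
cyclohexyl–ONO₂ loses NO₃⁻: pKₐ(HNO₃) ≈ -1.3
cyclohexyl–NH₃⁺ loses NH₃: pKₐ(NH₄⁺) ≈ 9.2

cyclohexyl–NH₃⁺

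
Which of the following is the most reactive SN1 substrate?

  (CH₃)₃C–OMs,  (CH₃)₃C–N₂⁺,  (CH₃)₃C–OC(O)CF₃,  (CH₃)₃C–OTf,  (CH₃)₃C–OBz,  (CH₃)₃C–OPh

(CH₃)₃C–N₂⁺

With the same alkyl group throughout, only the leaving group differentiates the rates.
A good leaving group is a weak base: the lower the pKₐ of its conjugate acid, the more readily it departs.
(CH₃)₃C–N₂⁺ loses N₂: no meaningful conjugate acid; N₂ departs as an exceptionally stable neutral molecule
(CH₃)₃C–OTf loses OTf⁻: pKₐ(CF₃SO₃H (triflic acid)) ≈ -14
(CH₃)₃C–OMs loses OMs⁻: pKₐ(CH₃SO₃H (MsOH)) ≈ -1.9
(CH₃)₃C–OC(O)CF₃ loses CF₃COO⁻: pKₐ(CF₃COOH) ≈ 0.2
(CH₃)₃C–OBz loses PhCOO⁻: pKₐ(C₆H₅COOH) ≈ 4.2
(CH₃)₃C–OPh loses PhO⁻: pKₐ(C₆H₅OH (phenol)) ≈ 10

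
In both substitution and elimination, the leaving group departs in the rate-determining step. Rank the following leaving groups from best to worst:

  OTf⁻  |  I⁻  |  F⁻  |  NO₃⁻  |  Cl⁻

Rank by basicity of the departing species: weakest base leaves most easily.
OTf⁻: pKₐ(CF₃SO₃H (triflic acid)) ≈ -14
I⁻: pKₐ(HI) ≈ -10
Cl⁻: pKₐ(HCl) ≈ -7
NO₃⁻: pKₐ(HNO₃) ≈ -1.3
F⁻: pKₐ(HF) ≈ 3.2

OTf⁻ > I⁻ > Cl⁻ > NO₃⁻ > F⁻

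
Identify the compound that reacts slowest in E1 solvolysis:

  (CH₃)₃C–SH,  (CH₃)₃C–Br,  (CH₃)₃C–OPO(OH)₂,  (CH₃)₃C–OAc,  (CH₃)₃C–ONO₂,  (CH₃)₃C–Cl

(CH₃)₃C–SH

With the same alkyl group throughout, only the leaving group differentiates the rates.
The more stable X⁻ (or X) is on its own — i.e. the weaker a base it is — the better a leaving group it makes.
(CH₃)₃C–Br loses Br⁻: pKₐ(HBr) ≈ -9
(CH₃)₃C–Cl loses Cl⁻: pKₐ(HCl) ≈ -7
(CH₃)₃C–ONO₂ loses NO₃⁻: pKₐ(HNO₃) ≈ -1.3
(CH₃)₃C–OPO(OH)₂ loses H₂PO₄⁻: pKₐ(H₃PO₄) ≈ 2.1
(CH₃)₃C–OAc loses AcO⁻: pKₐ(CH₃COOH) ≈ 4.8
(CH₃)₃C–SH loses HS⁻: pKₐ(H₂S) ≈ 7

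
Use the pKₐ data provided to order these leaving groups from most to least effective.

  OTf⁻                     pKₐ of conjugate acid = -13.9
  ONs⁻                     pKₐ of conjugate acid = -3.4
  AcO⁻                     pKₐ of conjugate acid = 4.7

OTf⁻ > ONs⁻ > AcO⁻

Lower conjugate-acid pKₐ ⇒ weaker base ⇒ better leaving group.
Sorting by the given values: OTf⁻ (-13.9), ONs⁻ (-3.4), AcO⁻ (4.7).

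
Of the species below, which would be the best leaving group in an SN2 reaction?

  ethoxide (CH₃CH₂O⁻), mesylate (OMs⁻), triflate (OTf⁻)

triflate (OTf⁻)

triflate (OTf⁻): pKₐ(CF₃SO₃H (triflic acid)) ≈ -14
mesylate (OMs⁻): pKₐ(CH₃SO₃H (MsOH)) ≈ -1.9
ethoxide (CH₃CH₂O⁻): pKₐ(CH₃CH₂OH) ≈ 16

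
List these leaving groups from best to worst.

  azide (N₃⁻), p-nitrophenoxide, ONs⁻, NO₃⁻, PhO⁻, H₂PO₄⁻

ONs⁻ > NO₃⁻ > H₂PO₄⁻ > azide (N₃⁻) > p-nitrophenoxide > PhO⁻

The more stable X⁻ (or X) is on its own — i.e. the weaker a base it is — the better a leaving group it makes.
ONs⁻: pKₐ(p-O₂NC₆H₄SO₃H) ≈ -3.5 — p-nitro group further stabilises the sulfonate
NO₃⁻: pKₐ(HNO₃) ≈ -1.3 — resonance-delocalised over three oxygens
H₂PO₄⁻: pKₐ(H₃PO₄) ≈ 2.1 — moderate base; biological leaving group after further activation
azide (N₃⁻): pKₐ(HN₃) ≈ 4.7 — linear, resonance-stabilised
p-nitrophenoxide: pKₐ(p-nitrophenol) ≈ 7.2
PhO⁻: pKₐ(C₆H₅OH (phenol)) ≈ 10 — resonance into the ring helps, but still a poor LG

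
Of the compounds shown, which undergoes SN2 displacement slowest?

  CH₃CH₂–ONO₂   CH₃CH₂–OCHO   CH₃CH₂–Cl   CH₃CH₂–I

CH₃CH₂–OCHO

Same R in every case — rank the leaving groups.
Leaving-group ability tracks the stability of the departed species; conjugate-acid pKₐ is the usual yardstick (lower pKₐ → better LG).
CH₃CH₂–I loses I⁻: pKₐ(HI) ≈ -10
CH₃CH₂–Cl loses Cl⁻: pKₐ(HCl) ≈ -7
CH₃CH₂–ONO₂ loses NO₃⁻: pKₐ(HNO₃) ≈ -1.3
CH₃CH₂–OCHO loses HCOO⁻: pKₐ(HCOOH) ≈ 3.8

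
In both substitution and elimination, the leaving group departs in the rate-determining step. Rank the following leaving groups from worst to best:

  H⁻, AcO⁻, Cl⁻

Cl⁻: pKₐ(HCl) ≈ -7 — moderately weak base
AcO⁻: pKₐ(CH₃COOH) ≈ 4.8
H⁻: pKₐ(H₂) ≈ 36 — extremely strong base; leaves only in special hydride-transfer contexts
The question asks for worst first, so the sequence is read in increasing leaving-group ability.

H⁻ < AcO⁻ < Cl⁻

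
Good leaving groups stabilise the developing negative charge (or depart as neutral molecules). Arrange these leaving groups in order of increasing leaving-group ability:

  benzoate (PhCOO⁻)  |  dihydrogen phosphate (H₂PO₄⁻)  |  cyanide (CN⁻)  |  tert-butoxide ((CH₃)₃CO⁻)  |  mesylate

mesylate: pKₐ(CH₃SO₃H (MsOH)) ≈ -1.9 — resonance-delocalised alkanesulfonate
dihydrogen phosphate (H₂PO₄⁻): pKₐ(H₃PO₄) ≈ 2.1
benzoate (PhCOO⁻): pKₐ(C₆H₅COOH) ≈ 4.2 — aryl carboxylate
cyanide (CN⁻): pKₐ(HCN) ≈ 9.2 — sp carbon stabilises the charge somewhat, but still a poor LG
tert-butoxide ((CH₃)₃CO⁻): pKₐ(t-BuOH) ≈ 18
The question asks for worst first, so the sequence is read in increasing leaving-group ability.

tert-butoxide ((CH₃)₃CO⁻) < cyanide (CN⁻) < benzoate (PhCOO⁻) < dihydrogen phosphate (H₂PO₄⁻) < mesylate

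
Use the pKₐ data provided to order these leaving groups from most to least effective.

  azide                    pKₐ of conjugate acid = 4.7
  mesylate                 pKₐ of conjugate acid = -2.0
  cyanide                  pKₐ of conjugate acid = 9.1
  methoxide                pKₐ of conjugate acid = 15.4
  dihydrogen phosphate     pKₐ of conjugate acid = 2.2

Lower conjugate-acid pKₐ ⇒ weaker base ⇒ better leaving group.
Sorting by the given values: mesylate (-2.0), dihydrogen phosphate (2.2), azide (4.7), cyanide (9.1), methoxide (15.4).

mesylate > dihydrogen phosphate > azide > cyanide > methoxide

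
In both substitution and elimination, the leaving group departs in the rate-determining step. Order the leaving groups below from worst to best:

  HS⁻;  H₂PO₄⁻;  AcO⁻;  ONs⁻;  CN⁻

ONs⁻: pKₐ(p-O₂NC₆H₄SO₃H) ≈ -3.5 — p-nitro group further stabilises the sulfonate
H₂PO₄⁻: pKₐ(H₃PO₄) ≈ 2.1
AcO⁻: pKₐ(CH₃COOH) ≈ 4.8 — resonance-stabilised but still a weak base
HS⁻: pKₐ(H₂S) ≈ 7
CN⁻: pKₐ(HCN) ≈ 9.2 — sp carbon stabilises the charge somewhat, but still a poor LG
Reversing gives the worst-to-best order requested.

CN⁻ < HS⁻ < AcO⁻ < H₂PO₄⁻ < ONs⁻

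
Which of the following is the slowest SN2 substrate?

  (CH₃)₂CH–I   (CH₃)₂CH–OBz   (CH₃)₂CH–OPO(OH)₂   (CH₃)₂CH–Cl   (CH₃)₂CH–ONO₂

(CH₃)₂CH–OBz

Identical carbon frameworks mean the comparison reduces to leaving-group quality.
Leaving-group ability tracks the stability of the departed species; conjugate-acid pKₐ is the usual yardstick (lower pKₐ → better LG).
(CH₃)₂CH–I loses I⁻: pKₐ(HI) ≈ -10
(CH₃)₂CH–Cl loses Cl⁻: pKₐ(HCl) ≈ -7
(CH₃)₂CH–ONO₂ loses NO₃⁻: pKₐ(HNO₃) ≈ -1.3
(CH₃)₂CH–OPO(OH)₂ loses H₂PO₄⁻: pKₐ(H₃PO₄) ≈ 2.1
(CH₃)₂CH–OBz loses PhCOO⁻: pKₐ(C₆H₅COOH) ≈ 4.2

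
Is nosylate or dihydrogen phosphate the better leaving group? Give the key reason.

nosylate is the better leaving group.
pKₐ(p-O₂NC₆H₄SO₃H) ≈ -3.5 versus pKₐ(H₃PO₄) ≈ 2.1: nosylate is the much weaker base.
P-nitro group further stabilises the sulfonate.

nosylate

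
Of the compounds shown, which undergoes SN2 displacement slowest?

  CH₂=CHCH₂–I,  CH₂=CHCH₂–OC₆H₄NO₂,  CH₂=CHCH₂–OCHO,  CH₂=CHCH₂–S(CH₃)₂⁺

CH₂=CHCH₂–OC₆H₄NO₂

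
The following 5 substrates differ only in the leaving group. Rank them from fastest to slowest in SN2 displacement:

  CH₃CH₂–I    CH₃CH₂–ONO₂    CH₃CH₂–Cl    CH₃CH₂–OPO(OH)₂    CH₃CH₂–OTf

CH₃CH₂–OTf > CH₃CH₂–I > CH₃CH₂–Cl > CH₃CH₂–ONO₂ > CH₃CH₂–OPO(OH)₂

With the same alkyl group throughout, only the leaving group differentiates the rates.
Rank by basicity of the departing species: weakest base leaves most easily.
CH₃CH₂–OTf loses OTf⁻: pKₐ(CF₃SO₃H (triflic acid)) ≈ -14
CH₃CH₂–I loses I⁻: pKₐ(HI) ≈ -10
CH₃CH₂–Cl loses Cl⁻: pKₐ(HCl) ≈ -7
CH₃CH₂–ONO₂ loses NO₃⁻: pKₐ(HNO₃) ≈ -1.3
CH₃CH₂–OPO(OH)₂ loses H₂PO₄⁻: pKₐ(H₃PO₄) ≈ 2.1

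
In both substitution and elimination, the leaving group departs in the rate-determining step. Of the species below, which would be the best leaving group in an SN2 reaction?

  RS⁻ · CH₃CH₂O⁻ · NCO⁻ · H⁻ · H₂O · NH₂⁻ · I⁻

I⁻

Rank by basicity of the departing species: weakest base leaves most easily.
I⁻: pKₐ(HI) ≈ -10
H₂O: pKₐ(H₃O⁺) ≈ -1.7
NCO⁻: pKₐ(HOCN) ≈ 3.5
RS⁻: pKₐ(RSH (a thiol)) ≈ 10.5
CH₃CH₂O⁻: pKₐ(CH₃CH₂OH) ≈ 16
H⁻: pKₐ(H₂) ≈ 36
NH₂⁻: pKₐ(NH₃) ≈ 38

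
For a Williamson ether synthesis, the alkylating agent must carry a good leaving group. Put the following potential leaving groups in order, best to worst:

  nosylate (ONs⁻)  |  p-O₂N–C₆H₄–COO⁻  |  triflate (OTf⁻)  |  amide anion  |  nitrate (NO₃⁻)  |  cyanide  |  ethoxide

triflate (OTf⁻) > nosylate (ONs⁻) > nitrate (NO₃⁻) > p-O₂N–C₆H₄–COO⁻ > cyanide > ethoxide > amide anion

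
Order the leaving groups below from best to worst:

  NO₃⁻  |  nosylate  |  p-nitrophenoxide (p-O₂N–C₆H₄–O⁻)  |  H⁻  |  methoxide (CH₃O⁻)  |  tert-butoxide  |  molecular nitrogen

molecular nitrogen: no meaningful conjugate acid; N₂ departs as an exceptionally stable neutral molecule
nosylate: pKₐ(p-O₂NC₆H₄SO₃H) ≈ -3.5
NO₃⁻: pKₐ(HNO₃) ≈ -1.3
p-nitrophenoxide (p-O₂N–C₆H₄–O⁻): pKₐ(p-nitrophenol) ≈ 7.2
methoxide (CH₃O⁻): pKₐ(CH₃OH) ≈ 15.5
tert-butoxide: pKₐ(t-BuOH) ≈ 18
H⁻: pKₐ(H₂) ≈ 36

molecular nitrogen > nosylate > NO₃⁻ > p-nitrophenoxide (p-O₂N–C₆H₄–O⁻) > methoxide (CH₃O⁻) > tert-butoxide > H⁻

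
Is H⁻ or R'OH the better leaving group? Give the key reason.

R'OH is the better leaving group.
pKₐ(R'OH₂⁺) ≈ -2.4 versus pKₐ(H₂) ≈ 36: R'OH is the much weaker base.
Neutral; leaves from a protonated ether (an oxonium ion, R–O(H)R'⁺).

R'OH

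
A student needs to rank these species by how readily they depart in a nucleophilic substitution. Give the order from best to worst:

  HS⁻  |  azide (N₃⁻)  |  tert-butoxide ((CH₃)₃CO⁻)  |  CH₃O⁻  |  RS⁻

azide (N₃⁻) > HS⁻ > RS⁻ > CH₃O⁻ > tert-butoxide ((CH₃)₃CO⁻)

Leaving-group ability tracks the stability of the departed species; conjugate-acid pKₐ is the usual yardstick (lower pKₐ → better LG).
azide (N₃⁻): pKₐ(HN₃) ≈ 4.7 — linear, resonance-stabilised
HS⁻: pKₐ(H₂S) ≈ 7 — larger and more polarisable than the oxygen analogue
RS⁻: pKₐ(RSH (a thiol)) ≈ 10.5 — moderately basic; rarely leaves without activation
CH₃O⁻: pKₐ(CH₃OH) ≈ 15.5
tert-butoxide ((CH₃)₃CO⁻): pKₐ(t-BuOH) ≈ 18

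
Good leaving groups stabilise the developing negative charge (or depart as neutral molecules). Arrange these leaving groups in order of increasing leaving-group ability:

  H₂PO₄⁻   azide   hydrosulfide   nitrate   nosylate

hydrosulfide < azide < H₂PO₄⁻ < nitrate < nosylate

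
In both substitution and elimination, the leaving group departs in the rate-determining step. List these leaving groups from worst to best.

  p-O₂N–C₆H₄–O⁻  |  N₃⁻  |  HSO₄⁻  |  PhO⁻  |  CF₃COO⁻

PhO⁻ < p-O₂N–C₆H₄–O⁻ < N₃⁻ < CF₃COO⁻ < HSO₄⁻

A good leaving group is a weak base: the lower the pKₐ of its conjugate acid, the more readily it departs.
HSO₄⁻: pKₐ(H₂SO₄) ≈ -3 — conjugate base of a strong mineral acid
CF₃COO⁻: pKₐ(CF₃COOH) ≈ 0.2
N₃⁻: pKₐ(HN₃) ≈ 4.7 — linear, resonance-stabilised
p-O₂N–C₆H₄–O⁻: pKₐ(p-nitrophenol) ≈ 7.2 — nitro group delocalises the charge; the classic chromogenic LG
PhO⁻: pKₐ(C₆H₅OH (phenol)) ≈ 10 — resonance into the ring helps, but still a poor LG
Reversing gives the worst-to-best order requested.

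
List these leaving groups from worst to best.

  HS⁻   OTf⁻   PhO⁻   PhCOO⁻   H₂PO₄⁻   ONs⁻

A good leaving group is a weak base: the lower the pKₐ of its conjugate acid, the more readily it departs.
OTf⁻: pKₐ(CF₃SO₃H (triflic acid)) ≈ -14
ONs⁻: pKₐ(p-O₂NC₆H₄SO₃H) ≈ -3.5
H₂PO₄⁻: pKₐ(H₃PO₄) ≈ 2.1
PhCOO⁻: pKₐ(C₆H₅COOH) ≈ 4.2
HS⁻: pKₐ(H₂S) ≈ 7
PhO⁻: pKₐ(C₆H₅OH (phenol)) ≈ 10
Reversing gives the worst-to-best order requested.

PhO⁻ < HS⁻ < PhCOO⁻ < H₂PO₄⁻ < ONs⁻ < OTf⁻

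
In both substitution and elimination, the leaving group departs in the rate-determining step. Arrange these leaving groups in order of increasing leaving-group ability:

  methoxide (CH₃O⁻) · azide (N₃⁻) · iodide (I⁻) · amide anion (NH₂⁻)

Leaving-group ability tracks the stability of the departed species; conjugate-acid pKₐ is the usual yardstick (lower pKₐ → better LG).
iodide (I⁻): pKₐ(HI) ≈ -10
azide (N₃⁻): pKₐ(HN₃) ≈ 4.7 — linear, resonance-stabilised
methoxide (CH₃O⁻): pKₐ(CH₃OH) ≈ 15.5 — strong base; alkoxides do not leave unassisted
amide anion (NH₂⁻): pKₐ(NH₃) ≈ 38 — extremely strong base; never a leaving group
The question asks for worst first, so the sequence is read in increasing leaving-group ability.

amide anion (NH₂⁻) < methoxide (CH₃O⁻) < azide (N₃⁻) < iodide (I⁻)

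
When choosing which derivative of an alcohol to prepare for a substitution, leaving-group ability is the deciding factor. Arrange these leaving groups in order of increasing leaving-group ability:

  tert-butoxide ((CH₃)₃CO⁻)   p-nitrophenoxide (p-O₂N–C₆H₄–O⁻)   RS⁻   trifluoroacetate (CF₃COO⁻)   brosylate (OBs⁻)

tert-butoxide ((CH₃)₃CO⁻) < RS⁻ < p-nitrophenoxide (p-O₂N–C₆H₄–O⁻) < trifluoroacetate (CF₃COO⁻) < brosylate (OBs⁻)

A good leaving group is a weak base: the lower the pKₐ of its conjugate acid, the more readily it departs.
brosylate (OBs⁻): pKₐ(p-BrC₆H₄SO₃H) ≈ -2.8 — arenesulfonate with a p-bromo substituent
trifluoroacetate (CF₃COO⁻): pKₐ(CF₃COOH) ≈ 0.2 — strongly electron-withdrawing CF₃ stabilises the carboxylate
p-nitrophenoxide (p-O₂N–C₆H₄–O⁻): pKₐ(p-nitrophenol) ≈ 7.2 — nitro group delocalises the charge; the classic chromogenic LG
RS⁻: pKₐ(RSH (a thiol)) ≈ 10.5 — moderately basic; rarely leaves without activation
tert-butoxide ((CH₃)₃CO⁻): pKₐ(t-BuOH) ≈ 18 — bulky, strongly basic alkoxide
The question asks for worst first, so the sequence is read in increasing leaving-group ability.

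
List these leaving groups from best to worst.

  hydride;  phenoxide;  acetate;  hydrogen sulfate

hydrogen sulfate: pKₐ(H₂SO₄) ≈ -3
acetate: pKₐ(CH₃COOH) ≈ 4.8
phenoxide: pKₐ(C₆H₅OH (phenol)) ≈ 10
hydride: pKₐ(H₂) ≈ 36 — extremely strong base; leaves only in special hydride-transfer contexts

hydrogen sulfate > acetate > phenoxide > hydride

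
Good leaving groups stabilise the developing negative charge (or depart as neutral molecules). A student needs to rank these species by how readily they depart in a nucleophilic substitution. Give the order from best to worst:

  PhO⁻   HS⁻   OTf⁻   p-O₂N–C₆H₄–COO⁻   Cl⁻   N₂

N₂ > OTf⁻ > Cl⁻ > p-O₂N–C₆H₄–COO⁻ > HS⁻ > PhO⁻

The more stable X⁻ (or X) is on its own — i.e. the weaker a base it is — the better a leaving group it makes.
N₂: no meaningful conjugate acid; N₂ departs as an exceptionally stable neutral molecule
OTf⁻: pKₐ(CF₃SO₃H (triflic acid)) ≈ -14
Cl⁻: pKₐ(HCl) ≈ -7
p-O₂N–C₆H₄–COO⁻: pKₐ(p-nitrobenzoic acid) ≈ 3.4
HS⁻: pKₐ(H₂S) ≈ 7
PhO⁻: pKₐ(C₆H₅OH (phenol)) ≈ 10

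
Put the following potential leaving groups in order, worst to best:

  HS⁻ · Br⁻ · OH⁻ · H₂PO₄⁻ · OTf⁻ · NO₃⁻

A good leaving group is a weak base: the lower the pKₐ of its conjugate acid, the more readily it departs.
OTf⁻: pKₐ(CF₃SO₃H (triflic acid)) ≈ -14
Br⁻: pKₐ(HBr) ≈ -9
NO₃⁻: pKₐ(HNO₃) ≈ -1.3
H₂PO₄⁻: pKₐ(H₃PO₄) ≈ 2.1
HS⁻: pKₐ(H₂S) ≈ 7
OH⁻: pKₐ(H₂O) ≈ 15.7
Reversing gives the worst-to-best order requested.

OH⁻ < HS⁻ < H₂PO₄⁻ < NO₃⁻ < Br⁻ < OTf⁻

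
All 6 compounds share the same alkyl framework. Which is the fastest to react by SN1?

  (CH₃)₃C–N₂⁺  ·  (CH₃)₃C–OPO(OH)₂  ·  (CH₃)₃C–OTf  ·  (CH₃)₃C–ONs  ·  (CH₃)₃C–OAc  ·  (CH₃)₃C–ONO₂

(CH₃)₃C–N₂⁺

Identical carbon frameworks mean the comparison reduces to leaving-group quality.
The more stable X⁻ (or X) is on its own — i.e. the weaker a base it is — the better a leaving group it makes.
(CH₃)₃C–N₂⁺ loses N₂: no meaningful conjugate acid; N₂ departs as an exceptionally stable neutral molecule
(CH₃)₃C–OTf loses OTf⁻: pKₐ(CF₃SO₃H (triflic acid)) ≈ -14
(CH₃)₃C–ONs loses ONs⁻: pKₐ(p-O₂NC₆H₄SO₃H) ≈ -3.5
(CH₃)₃C–ONO₂ loses NO₃⁻: pKₐ(HNO₃) ≈ -1.3
(CH₃)₃C–OPO(OH)₂ loses H₂PO₄⁻: pKₐ(H₃PO₄) ≈ 2.1
(CH₃)₃C–OAc loses AcO⁻: pKₐ(CH₃COOH) ≈ 4.8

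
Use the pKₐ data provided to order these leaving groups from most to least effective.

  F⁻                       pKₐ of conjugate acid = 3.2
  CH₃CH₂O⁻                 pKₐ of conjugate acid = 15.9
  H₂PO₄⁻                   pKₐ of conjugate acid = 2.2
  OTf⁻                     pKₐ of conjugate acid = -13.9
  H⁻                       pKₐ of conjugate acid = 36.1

Lower conjugate-acid pKₐ ⇒ weaker base ⇒ better leaving group.
Sorting by the given values: OTf⁻ (-13.9), H₂PO₄⁻ (2.2), F⁻ (3.2), CH₃CH₂O⁻ (15.9), H⁻ (36.1).

OTf⁻ > H₂PO₄⁻ > F⁻ > CH₃CH₂O⁻ > H⁻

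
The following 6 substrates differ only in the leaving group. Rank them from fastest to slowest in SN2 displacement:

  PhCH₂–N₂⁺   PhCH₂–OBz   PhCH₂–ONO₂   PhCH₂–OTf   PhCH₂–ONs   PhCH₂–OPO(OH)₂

PhCH₂–N₂⁺ > PhCH₂–OTf > PhCH₂–ONs > PhCH₂–ONO₂ > PhCH₂–OPO(OH)₂ > PhCH₂–OBz

Identical carbon frameworks mean the comparison reduces to leaving-group quality.
A good leaving group is a weak base: the lower the pKₐ of its conjugate acid, the more readily it departs.
PhCH₂–N₂⁺ loses N₂: no meaningful conjugate acid; N₂ departs as an exceptionally stable neutral molecule
PhCH₂–OTf loses OTf⁻: pKₐ(CF₃SO₃H (triflic acid)) ≈ -14
PhCH₂–ONs loses ONs⁻: pKₐ(p-O₂NC₆H₄SO₃H) ≈ -3.5
PhCH₂–ONO₂ loses NO₃⁻: pKₐ(HNO₃) ≈ -1.3
PhCH₂–OPO(OH)₂ loses H₂PO₄⁻: pKₐ(H₃PO₄) ≈ 2.1
PhCH₂–OBz loses PhCOO⁻: pKₐ(C₆H₅COOH) ≈ 4.2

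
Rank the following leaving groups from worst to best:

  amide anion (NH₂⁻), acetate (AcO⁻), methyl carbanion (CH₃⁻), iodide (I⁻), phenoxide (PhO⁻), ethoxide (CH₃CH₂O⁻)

methyl carbanion (CH₃⁻) < amide anion (NH₂⁻) < ethoxide (CH₃CH₂O⁻) < phenoxide (PhO⁻) < acetate (AcO⁻) < iodide (I⁻)

A good leaving group is a weak base: the lower the pKₐ of its conjugate acid, the more readily it departs.
iodide (I⁻): pKₐ(HI) ≈ -10
acetate (AcO⁻): pKₐ(CH₃COOH) ≈ 4.8
phenoxide (PhO⁻): pKₐ(C₆H₅OH (phenol)) ≈ 10
ethoxide (CH₃CH₂O⁻): pKₐ(CH₃CH₂OH) ≈ 16
amide anion (NH₂⁻): pKₐ(NH₃) ≈ 38
methyl carbanion (CH₃⁻): pKₐ(CH₄) ≈ 48
The question asks for worst first, so the sequence is read in increasing leaving-group ability.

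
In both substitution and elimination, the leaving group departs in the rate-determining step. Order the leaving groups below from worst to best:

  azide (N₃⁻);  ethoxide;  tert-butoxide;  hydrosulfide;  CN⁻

azide (N₃⁻): pKₐ(HN₃) ≈ 4.7
hydrosulfide: pKₐ(H₂S) ≈ 7
CN⁻: pKₐ(HCN) ≈ 9.2 — sp carbon stabilises the charge somewhat, but still a poor LG
ethoxide: pKₐ(CH₃CH₂OH) ≈ 16
tert-butoxide: pKₐ(t-BuOH) ≈ 18 — bulky, strongly basic alkoxide
The question asks for worst first, so the sequence is read in increasing leaving-group ability.

tert-butoxide < ethoxide < CN⁻ < hydrosulfide < azide (N₃⁻)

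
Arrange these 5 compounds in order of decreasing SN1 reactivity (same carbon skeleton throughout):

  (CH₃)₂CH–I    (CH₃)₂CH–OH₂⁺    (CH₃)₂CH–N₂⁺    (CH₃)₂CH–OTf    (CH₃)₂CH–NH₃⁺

Same R in every case — rank the leaving groups.
The more stable X⁻ (or X) is on its own — i.e. the weaker a base it is — the better a leaving group it makes.
(CH₃)₂CH–N₂⁺ loses N₂: no meaningful conjugate acid; N₂ departs as an exceptionally stable neutral molecule
(CH₃)₂CH–OTf loses OTf⁻: pKₐ(CF₃SO₃H (triflic acid)) ≈ -14
(CH₃)₂CH–I loses I⁻: pKₐ(HI) ≈ -10
(CH₃)₂CH–OH₂⁺ loses H₂O: pKₐ(H₃O⁺) ≈ -1.7
(CH₃)₂CH–NH₃⁺ loses NH₃: pKₐ(NH₄⁺) ≈ 9.2

(CH₃)₂CH–N₂⁺ > (CH₃)₂CH–OTf > (CH₃)₂CH–I > (CH₃)₂CH–OH₂⁺ > (CH₃)₂CH–NH₃⁺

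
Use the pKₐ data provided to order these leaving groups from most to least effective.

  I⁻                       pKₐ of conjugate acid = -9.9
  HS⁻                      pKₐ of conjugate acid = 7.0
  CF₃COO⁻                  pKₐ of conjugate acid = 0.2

I⁻ > CF₃COO⁻ > HS⁻

Lower conjugate-acid pKₐ ⇒ weaker base ⇒ better leaving group.
Sorting by the given values: I⁻ (-9.9), CF₃COO⁻ (0.2), HS⁻ (7.0).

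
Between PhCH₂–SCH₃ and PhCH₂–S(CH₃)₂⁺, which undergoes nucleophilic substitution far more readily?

PhCH₂–S(CH₃)₂⁺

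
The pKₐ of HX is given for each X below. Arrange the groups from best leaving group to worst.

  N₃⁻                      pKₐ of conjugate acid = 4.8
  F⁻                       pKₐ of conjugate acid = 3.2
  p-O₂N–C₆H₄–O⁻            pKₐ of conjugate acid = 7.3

F⁻ > N₃⁻ > p-O₂N–C₆H₄–O⁻

Lower conjugate-acid pKₐ ⇒ weaker base ⇒ better leaving group.
Sorting by the given values: F⁻ (3.2), N₃⁻ (4.8), p-O₂N–C₆H₄–O⁻ (7.3).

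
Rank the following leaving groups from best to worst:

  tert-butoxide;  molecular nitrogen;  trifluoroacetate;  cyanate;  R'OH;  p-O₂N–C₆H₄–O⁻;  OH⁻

molecular nitrogen > R'OH > trifluoroacetate > cyanate > p-O₂N–C₆H₄–O⁻ > OH⁻ > tert-butoxide

The more stable X⁻ (or X) is on its own — i.e. the weaker a base it is — the better a leaving group it makes.
molecular nitrogen: no meaningful conjugate acid; N₂ departs as an exceptionally stable neutral molecule
R'OH: pKₐ(R'OH₂⁺) ≈ -2.4
trifluoroacetate: pKₐ(CF₃COOH) ≈ 0.2
cyanate: pKₐ(HOCN) ≈ 3.5
p-O₂N–C₆H₄–O⁻: pKₐ(p-nitrophenol) ≈ 7.2
OH⁻: pKₐ(H₂O) ≈ 15.7
tert-butoxide: pKₐ(t-BuOH) ≈ 18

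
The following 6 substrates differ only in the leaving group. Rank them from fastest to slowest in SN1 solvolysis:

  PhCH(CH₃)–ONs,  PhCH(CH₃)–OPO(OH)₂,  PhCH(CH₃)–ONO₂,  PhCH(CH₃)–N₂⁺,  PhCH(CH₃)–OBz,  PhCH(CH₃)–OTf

Same R in every case — rank the leaving groups.
Rank by basicity of the departing species: weakest base leaves most easily.
PhCH(CH₃)–N₂⁺ loses N₂: no meaningful conjugate acid; N₂ departs as an exceptionally stable neutral molecule
PhCH(CH₃)–OTf loses OTf⁻: pKₐ(CF₃SO₃H (triflic acid)) ≈ -14
PhCH(CH₃)–ONs loses ONs⁻: pKₐ(p-O₂NC₆H₄SO₃H) ≈ -3.5
PhCH(CH₃)–ONO₂ loses NO₃⁻: pKₐ(HNO₃) ≈ -1.3
PhCH(CH₃)–OPO(OH)₂ loses H₂PO₄⁻: pKₐ(H₃PO₄) ≈ 2.1
PhCH(CH₃)–OBz loses PhCOO⁻: pKₐ(C₆H₅COOH) ≈ 4.2

PhCH(CH₃)–N₂⁺ > PhCH(CH₃)–OTf > PhCH(CH₃)–ONs > PhCH(CH₃)–ONO₂ > PhCH(CH₃)–OPO(OH)₂ > PhCH(CH₃)–OBz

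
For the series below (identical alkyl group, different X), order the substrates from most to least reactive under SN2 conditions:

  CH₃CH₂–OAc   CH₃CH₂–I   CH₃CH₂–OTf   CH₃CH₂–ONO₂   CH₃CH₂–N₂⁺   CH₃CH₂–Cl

Same R in every case — rank the leaving groups.
Rank by basicity of the departing species: weakest base leaves most easily.
CH₃CH₂–N₂⁺ loses N₂: no meaningful conjugate acid; N₂ departs as an exceptionally stable neutral molecule
CH₃CH₂–OTf loses OTf⁻: pKₐ(CF₃SO₃H (triflic acid)) ≈ -14
CH₃CH₂–I loses I⁻: pKₐ(HI) ≈ -10
CH₃CH₂–Cl loses Cl⁻: pKₐ(HCl) ≈ -7
CH₃CH₂–ONO₂ loses NO₃⁻: pKₐ(HNO₃) ≈ -1.3
CH₃CH₂–OAc loses AcO⁻: pKₐ(CH₃COOH) ≈ 4.8

CH₃CH₂–N₂⁺ > CH₃CH₂–OTf > CH₃CH₂–I > CH₃CH₂–Cl > CH₃CH₂–ONO₂ > CH₃CH₂–OAc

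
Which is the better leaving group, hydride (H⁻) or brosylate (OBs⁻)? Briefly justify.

brosylate (OBs⁻) is the better leaving group.
pKₐ(p-BrC₆H₄SO₃H) ≈ -2.8 versus pKₐ(H₂) ≈ 36: brosylate (OBs⁻) is the much weaker base.
Arenesulfonate with a p-bromo substituent.

brosylate (OBs⁻)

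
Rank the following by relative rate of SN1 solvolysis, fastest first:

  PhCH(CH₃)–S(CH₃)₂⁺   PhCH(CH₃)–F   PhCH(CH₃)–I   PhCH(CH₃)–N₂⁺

PhCH(CH₃)–N₂⁺ > PhCH(CH₃)–I > PhCH(CH₃)–S(CH₃)₂⁺ > PhCH(CH₃)–F

The skeletons are identical, so relative rate is governed entirely by leaving-group ability.
The more stable X⁻ (or X) is on its own — i.e. the weaker a base it is — the better a leaving group it makes.
PhCH(CH₃)–N₂⁺ loses N₂: no meaningful conjugate acid; N₂ departs as an exceptionally stable neutral molecule
PhCH(CH₃)–I loses I⁻: pKₐ(HI) ≈ -10
PhCH(CH₃)–S(CH₃)₂⁺ loses SR'₂: pKₐ(R'₂SH⁺) ≈ -7
PhCH(CH₃)–F loses F⁻: pKₐ(HF) ≈ 3.2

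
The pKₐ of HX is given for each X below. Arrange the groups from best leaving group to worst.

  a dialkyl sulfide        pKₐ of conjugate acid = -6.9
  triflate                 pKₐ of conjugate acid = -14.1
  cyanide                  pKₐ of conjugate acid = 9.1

Lower conjugate-acid pKₐ ⇒ weaker base ⇒ better leaving group.
Sorting by the given values: triflate (-14.1), a dialkyl sulfide (-6.9), cyanide (9.1).

triflate > a dialkyl sulfide > cyanide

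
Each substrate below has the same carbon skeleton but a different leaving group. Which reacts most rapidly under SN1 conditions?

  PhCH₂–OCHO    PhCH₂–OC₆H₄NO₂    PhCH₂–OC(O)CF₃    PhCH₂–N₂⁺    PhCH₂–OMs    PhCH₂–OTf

With the same alkyl group throughout, only the leaving group differentiates the rates.
Rank by basicity of the departing species: weakest base leaves most easily.
PhCH₂–N₂⁺ loses N₂: no meaningful conjugate acid; N₂ departs as an exceptionally stable neutral molecule
PhCH₂–OTf loses OTf⁻: pKₐ(CF₃SO₃H (triflic acid)) ≈ -14
PhCH₂–OMs loses OMs⁻: pKₐ(CH₃SO₃H (MsOH)) ≈ -1.9
PhCH₂–OC(O)CF₃ loses CF₃COO⁻: pKₐ(CF₃COOH) ≈ 0.2
PhCH₂–OCHO loses HCOO⁻: pKₐ(HCOOH) ≈ 3.8
PhCH₂–OC₆H₄NO₂ loses p-O₂N–C₆H₄–O⁻: pKₐ(p-nitrophenol) ≈ 7.2

PhCH₂–N₂⁺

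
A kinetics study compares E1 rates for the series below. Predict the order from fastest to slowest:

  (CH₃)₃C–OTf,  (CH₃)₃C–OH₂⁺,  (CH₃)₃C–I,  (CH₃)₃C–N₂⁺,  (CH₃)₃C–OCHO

Identical carbon frameworks mean the comparison reduces to leaving-group quality.
Rank by basicity of the departing species: weakest base leaves most easily.
(CH₃)₃C–N₂⁺ loses N₂: no meaningful conjugate acid; N₂ departs as an exceptionally stable neutral molecule
(CH₃)₃C–OTf loses OTf⁻: pKₐ(CF₃SO₃H (triflic acid)) ≈ -14
(CH₃)₃C–I loses I⁻: pKₐ(HI) ≈ -10
(CH₃)₃C–OH₂⁺ loses H₂O: pKₐ(H₃O⁺) ≈ -1.7
(CH₃)₃C–OCHO loses HCOO⁻: pKₐ(HCOOH) ≈ 3.8

(CH₃)₃C–N₂⁺ > (CH₃)₃C–OTf > (CH₃)₃C–I > (CH₃)₃C–OH₂⁺ > (CH₃)₃C–OCHO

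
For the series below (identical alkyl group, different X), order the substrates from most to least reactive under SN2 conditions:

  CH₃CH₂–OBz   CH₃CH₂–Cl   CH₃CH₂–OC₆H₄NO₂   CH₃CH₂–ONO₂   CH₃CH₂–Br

Same R in every case — rank the leaving groups.
Rank by basicity of the departing species: weakest base leaves most easily.
CH₃CH₂–Br loses Br⁻: pKₐ(HBr) ≈ -9
CH₃CH₂–Cl loses Cl⁻: pKₐ(HCl) ≈ -7
CH₃CH₂–ONO₂ loses NO₃⁻: pKₐ(HNO₃) ≈ -1.3
CH₃CH₂–OBz loses PhCOO⁻: pKₐ(C₆H₅COOH) ≈ 4.2
CH₃CH₂–OC₆H₄NO₂ loses p-O₂N–C₆H₄–O⁻: pKₐ(p-nitrophenol) ≈ 7.2

CH₃CH₂–Br > CH₃CH₂–Cl > CH₃CH₂–ONO₂ > CH₃CH₂–OBz > CH₃CH₂–OC₆H₄NO₂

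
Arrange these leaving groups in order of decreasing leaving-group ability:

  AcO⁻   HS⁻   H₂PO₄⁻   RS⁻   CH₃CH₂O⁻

H₂PO₄⁻ > AcO⁻ > HS⁻ > RS⁻ > CH₃CH₂O⁻

The more stable X⁻ (or X) is on its own — i.e. the weaker a base it is — the better a leaving group it makes.
H₂PO₄⁻: pKₐ(H₃PO₄) ≈ 2.1
AcO⁻: pKₐ(CH₃COOH) ≈ 4.8
HS⁻: pKₐ(H₂S) ≈ 7
RS⁻: pKₐ(RSH (a thiol)) ≈ 10.5
CH₃CH₂O⁻: pKₐ(CH₃CH₂OH) ≈ 16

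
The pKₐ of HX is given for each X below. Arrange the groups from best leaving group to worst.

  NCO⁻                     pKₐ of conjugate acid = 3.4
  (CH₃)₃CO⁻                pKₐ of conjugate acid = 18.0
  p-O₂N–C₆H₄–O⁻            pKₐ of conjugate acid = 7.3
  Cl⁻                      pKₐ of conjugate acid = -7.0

Cl⁻ > NCO⁻ > p-O₂N–C₆H₄–O⁻ > (CH₃)₃CO⁻

Lower conjugate-acid pKₐ ⇒ weaker base ⇒ better leaving group.
Sorting by the given values: Cl⁻ (-7.0), NCO⁻ (3.4), p-O₂N–C₆H₄–O⁻ (7.3), (CH₃)₃CO⁻ (18.0).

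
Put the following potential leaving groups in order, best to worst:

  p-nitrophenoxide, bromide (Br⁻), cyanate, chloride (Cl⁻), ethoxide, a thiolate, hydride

bromide (Br⁻) > chloride (Cl⁻) > cyanate > p-nitrophenoxide > a thiolate > ethoxide > hydride

Rank by basicity of the departing species: weakest base leaves most easily.
bromide (Br⁻): pKₐ(HBr) ≈ -9
chloride (Cl⁻): pKₐ(HCl) ≈ -7
cyanate: pKₐ(HOCN) ≈ 3.5
p-nitrophenoxide: pKₐ(p-nitrophenol) ≈ 7.2
a thiolate: pKₐ(RSH (a thiol)) ≈ 10.5
ethoxide: pKₐ(CH₃CH₂OH) ≈ 16
hydride: pKₐ(H₂) ≈ 36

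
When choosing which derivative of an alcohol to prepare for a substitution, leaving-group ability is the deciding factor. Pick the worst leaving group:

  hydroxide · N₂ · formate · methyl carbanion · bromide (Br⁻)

A good leaving group is a weak base: the lower the pKₐ of its conjugate acid, the more readily it departs.
N₂: no meaningful conjugate acid; N₂ departs as an exceptionally stable neutral molecule
bromide (Br⁻): pKₐ(HBr) ≈ -9
formate: pKₐ(HCOOH) ≈ 3.8
hydroxide: pKₐ(H₂O) ≈ 15.7
methyl carbanion: pKₐ(CH₄) ≈ 48

methyl carbanion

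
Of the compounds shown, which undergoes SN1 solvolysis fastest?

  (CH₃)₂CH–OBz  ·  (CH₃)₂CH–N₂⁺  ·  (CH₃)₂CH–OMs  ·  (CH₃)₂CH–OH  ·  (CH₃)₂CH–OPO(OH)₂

(CH₃)₂CH–N₂⁺

Same R in every case — rank the leaving groups.
The more stable X⁻ (or X) is on its own — i.e. the weaker a base it is — the better a leaving group it makes.
(CH₃)₂CH–N₂⁺ loses N₂: no meaningful conjugate acid; N₂ departs as an exceptionally stable neutral molecule
(CH₃)₂CH–OMs loses OMs⁻: pKₐ(CH₃SO₃H (MsOH)) ≈ -1.9
(CH₃)₂CH–OPO(OH)₂ loses H₂PO₄⁻: pKₐ(H₃PO₄) ≈ 2.1
(CH₃)₂CH–OBz loses PhCOO⁻: pKₐ(C₆H₅COOH) ≈ 4.2
(CH₃)₂CH–OH loses OH⁻: pKₐ(H₂O) ≈ 15.7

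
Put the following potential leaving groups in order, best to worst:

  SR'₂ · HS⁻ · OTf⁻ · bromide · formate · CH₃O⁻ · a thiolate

OTf⁻: pKₐ(CF₃SO₃H (triflic acid)) ≈ -14
bromide: pKₐ(HBr) ≈ -9
SR'₂: pKₐ(R'₂SH⁺) ≈ -7
formate: pKₐ(HCOOH) ≈ 3.8
HS⁻: pKₐ(H₂S) ≈ 7
a thiolate: pKₐ(RSH (a thiol)) ≈ 10.5
CH₃O⁻: pKₐ(CH₃OH) ≈ 15.5

OTf⁻ > bromide > SR'₂ > formate > HS⁻ > a thiolate > CH₃O⁻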